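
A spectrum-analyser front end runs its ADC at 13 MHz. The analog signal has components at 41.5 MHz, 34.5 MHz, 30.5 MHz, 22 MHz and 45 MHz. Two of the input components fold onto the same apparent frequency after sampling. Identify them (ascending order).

30.5 MHz, 34.5 MHz

fs/2 = 6.5 MHz.
41.5 MHz mod fs = 2.5 MHz.
2.5 MHz ≤ fs/2 = 6.5 MHz, appears at 2.5 MHz.
34.5 MHz mod fs = 8.5 MHz.
8.5 MHz > fs/2 = 6.5 MHz, folds to fs − 8.5 MHz = 4.5 MHz.
30.5 MHz mod fs = 4.5 MHz.
4.5 MHz ≤ fs/2 = 6.5 MHz, appears at 4.5 MHz.
22 MHz mod fs = 9 MHz.
9 MHz > fs/2 = 6.5 MHz, folds to fs − 9 MHz = 4 MHz.
45 MHz mod fs = 6 MHz.
6 MHz ≤ fs/2 = 6.5 MHz, appears at 6 MHz.
30.5 MHz and 34.5 MHz both map to 4.5 MHz.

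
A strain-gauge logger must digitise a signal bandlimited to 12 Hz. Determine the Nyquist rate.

Nyquist rate = 2 × 12 Hz = 24 Hz.

24 Hz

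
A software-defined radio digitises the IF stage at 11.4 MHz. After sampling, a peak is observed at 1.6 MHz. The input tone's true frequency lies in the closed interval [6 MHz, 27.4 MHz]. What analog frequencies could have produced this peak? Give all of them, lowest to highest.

Frequencies that alias to 1.6 MHz are k·fs ± 1.6 MHz for integer k ≥ 0.
k=0: 1.6 MHz.
k=1: 9.8 MHz, 13 MHz.
k=2: 21.2 MHz, 24.4 MHz.
k=3: 32.6 MHz, 35.8 MHz.
Within [6 MHz, 27.4 MHz]: 9.8 MHz, 13 MHz, 21.2 MHz, 24.4 MHz.

9.8 MHz, 13 MHz, 21.2 MHz, 24.4 MHz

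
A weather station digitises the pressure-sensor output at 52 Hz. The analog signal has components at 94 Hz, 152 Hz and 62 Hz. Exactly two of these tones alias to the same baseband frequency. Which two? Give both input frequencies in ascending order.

62 Hz, 94 Hz

fs/2 = 26 Hz.
94 Hz mod fs = 42 Hz.
42 Hz > fs/2 = 26 Hz, folds to fs − 42 Hz = 10 Hz.
152 Hz mod fs = 48 Hz.
48 Hz > fs/2 = 26 Hz, folds to fs − 48 Hz = 4 Hz.
62 Hz mod fs = 10 Hz.
10 Hz ≤ fs/2 = 26 Hz, appears at 10 Hz.
62 Hz and 94 Hz both map to 10 Hz.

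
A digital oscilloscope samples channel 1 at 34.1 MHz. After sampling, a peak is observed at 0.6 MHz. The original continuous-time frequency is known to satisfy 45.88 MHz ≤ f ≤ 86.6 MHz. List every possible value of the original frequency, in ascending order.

Frequencies that alias to 0.6 MHz are k·fs ± 0.6 MHz for integer k ≥ 0.
k=0: 0.6 MHz.
k=1: 33.5 MHz, 34.7 MHz.
k=2: 67.6 MHz, 68.8 MHz.
k=3: 101.7 MHz, 102.9 MHz.
Within [45.88 MHz, 86.6 MHz]: 67.6 MHz, 68.8 MHz.

67.6 MHz, 68.8 MHz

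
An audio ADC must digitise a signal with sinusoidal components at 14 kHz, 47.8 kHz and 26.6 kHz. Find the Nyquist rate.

Highest-frequency component: 47.8 kHz.
Nyquist rate = 2 × 47.8 kHz = 95.6 kHz.

95.6 kHz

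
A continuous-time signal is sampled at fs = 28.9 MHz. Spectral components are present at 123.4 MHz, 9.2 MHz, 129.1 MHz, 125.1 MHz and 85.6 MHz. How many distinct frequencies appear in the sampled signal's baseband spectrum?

fs/2 = 14.45 MHz.
123.4 MHz mod fs = 7.8 MHz.
7.8 MHz ≤ fs/2 = 14.45 MHz, appears at 7.8 MHz.
9.2 MHz ≤ fs/2 = 14.45 MHz, passes unchanged.
129.1 MHz mod fs = 13.5 MHz.
13.5 MHz ≤ fs/2 = 14.45 MHz, appears at 13.5 MHz.
125.1 MHz mod fs = 9.5 MHz.
9.5 MHz ≤ fs/2 = 14.45 MHz, appears at 9.5 MHz.
85.6 MHz mod fs = 27.8 MHz.
27.8 MHz > fs/2 = 14.45 MHz, folds to fs − 27.8 MHz = 1.1 MHz.
Distinct values: {1.1 MHz, 7.8 MHz, 9.2 MHz, 9.5 MHz, 13.5 MHz} → 5.

5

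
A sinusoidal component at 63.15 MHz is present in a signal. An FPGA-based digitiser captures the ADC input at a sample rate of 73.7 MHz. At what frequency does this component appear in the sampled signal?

10.55 MHz

63.15 MHz > fs/2 = 36.85 MHz, folds to fs − 63.15 MHz = 10.55 MHz.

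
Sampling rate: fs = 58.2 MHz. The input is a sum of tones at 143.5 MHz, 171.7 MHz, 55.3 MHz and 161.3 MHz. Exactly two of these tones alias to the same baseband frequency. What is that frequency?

fs/2 = 29.1 MHz.
143.5 MHz mod fs = 27.1 MHz.
27.1 MHz ≤ fs/2 = 29.1 MHz, appears at 27.1 MHz.
171.7 MHz mod fs = 55.3 MHz.
55.3 MHz > fs/2 = 29.1 MHz, folds to fs − 55.3 MHz = 2.9 MHz.
55.3 MHz > fs/2 = 29.1 MHz, folds to fs − 55.3 MHz = 2.9 MHz.
161.3 MHz mod fs = 44.9 MHz.
44.9 MHz > fs/2 = 29.1 MHz, folds to fs − 44.9 MHz = 13.3 MHz.
55.3 MHz and 171.7 MHz both map to 2.9 MHz.

2.9 MHz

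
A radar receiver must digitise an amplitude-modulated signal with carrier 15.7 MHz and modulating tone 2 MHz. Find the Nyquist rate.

AM sidebands sit at fc ± fm = 13.7 MHz and 17.7 MHz.
Highest-frequency component: 17.7 MHz.
Nyquist rate = 2 × 17.7 MHz = 35.4 MHz.

35.4 MHz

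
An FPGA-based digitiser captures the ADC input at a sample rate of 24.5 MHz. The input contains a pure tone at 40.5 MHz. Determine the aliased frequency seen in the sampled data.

8.5 MHz

40.5 MHz mod fs = 16 MHz.
16 MHz > fs/2 = 12.25 MHz, folds to fs − 16 MHz = 8.5 MHz.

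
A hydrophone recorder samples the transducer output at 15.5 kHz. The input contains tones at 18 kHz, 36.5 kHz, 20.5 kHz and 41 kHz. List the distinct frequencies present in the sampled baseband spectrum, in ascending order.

2.5 kHz, 5 kHz, 5.5 kHz

fs/2 = 7.75 kHz.
18 kHz mod fs = 2.5 kHz.
2.5 kHz ≤ fs/2 = 7.75 kHz, appears at 2.5 kHz.
36.5 kHz mod fs = 5.5 kHz.
5.5 kHz ≤ fs/2 = 7.75 kHz, appears at 5.5 kHz.
20.5 kHz mod fs = 5 kHz.
5 kHz ≤ fs/2 = 7.75 kHz, appears at 5 kHz.
41 kHz mod fs = 10 kHz.
10 kHz > fs/2 = 7.75 kHz, folds to fs − 10 kHz = 5.5 kHz.
Distinct values: {2.5 kHz, 5 kHz, 5.5 kHz}.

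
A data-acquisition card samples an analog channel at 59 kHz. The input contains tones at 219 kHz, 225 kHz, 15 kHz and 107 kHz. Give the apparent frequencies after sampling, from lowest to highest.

fs/2 = 29.5 kHz.
219 kHz mod fs = 42 kHz.
42 kHz > fs/2 = 29.5 kHz, folds to fs − 42 kHz = 17 kHz.
225 kHz mod fs = 48 kHz.
48 kHz > fs/2 = 29.5 kHz, folds to fs − 48 kHz = 11 kHz.
15 kHz ≤ fs/2 = 29.5 kHz, passes unchanged.
107 kHz mod fs = 48 kHz.
48 kHz > fs/2 = 29.5 kHz, folds to fs − 48 kHz = 11 kHz.
Distinct values: {11 kHz, 15 kHz, 17 kHz}.

11 kHz, 15 kHz, 17 kHz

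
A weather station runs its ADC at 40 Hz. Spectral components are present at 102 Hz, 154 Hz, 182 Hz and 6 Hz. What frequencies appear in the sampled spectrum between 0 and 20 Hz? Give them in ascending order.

fs/2 = 20 Hz.
102 Hz mod fs = 22 Hz.
22 Hz > fs/2 = 20 Hz, folds to fs − 22 Hz = 18 Hz.
154 Hz mod fs = 34 Hz.
34 Hz > fs/2 = 20 Hz, folds to fs − 34 Hz = 6 Hz.
182 Hz mod fs = 22 Hz.
22 Hz > fs/2 = 20 Hz, folds to fs − 22 Hz = 18 Hz.
6 Hz ≤ fs/2 = 20 Hz, passes unchanged.
Distinct values: {6 Hz, 18 Hz}.

6 Hz, 18 Hz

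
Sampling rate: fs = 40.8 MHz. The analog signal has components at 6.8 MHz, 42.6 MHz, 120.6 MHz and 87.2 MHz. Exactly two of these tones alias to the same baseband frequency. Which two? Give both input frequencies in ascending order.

fs/2 = 20.4 MHz.
6.8 MHz ≤ fs/2 = 20.4 MHz, passes unchanged.
42.6 MHz mod fs = 1.8 MHz.
1.8 MHz ≤ fs/2 = 20.4 MHz, appears at 1.8 MHz.
120.6 MHz mod fs = 39 MHz.
39 MHz > fs/2 = 20.4 MHz, folds to fs − 39 MHz = 1.8 MHz.
87.2 MHz mod fs = 5.6 MHz.
5.6 MHz ≤ fs/2 = 20.4 MHz, appears at 5.6 MHz.
42.6 MHz and 120.6 MHz both map to 1.8 MHz.

42.6 MHz, 120.6 MHz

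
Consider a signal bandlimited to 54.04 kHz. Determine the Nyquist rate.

Nyquist rate = 2 × 54.04 kHz = 108.08 kHz.

108.08 kHz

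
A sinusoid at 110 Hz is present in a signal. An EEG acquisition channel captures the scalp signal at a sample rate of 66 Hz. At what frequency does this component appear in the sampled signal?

110 Hz mod fs = 44 Hz.
44 Hz > fs/2 = 33 Hz, folds to fs − 44 Hz = 22 Hz.

22 Hz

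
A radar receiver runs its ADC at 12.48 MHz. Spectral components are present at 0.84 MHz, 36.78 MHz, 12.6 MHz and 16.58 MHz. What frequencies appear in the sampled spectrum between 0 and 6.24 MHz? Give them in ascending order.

0.12 MHz, 0.66 MHz, 0.84 MHz, 4.1 MHz

fs/2 = 6.24 MHz.
0.84 MHz ≤ fs/2 = 6.24 MHz, passes unchanged.
36.78 MHz mod fs = 11.82 MHz.
11.82 MHz > fs/2 = 6.24 MHz, folds to fs − 11.82 MHz = 0.66 MHz.
12.6 MHz mod fs = 0.12 MHz.
0.12 MHz ≤ fs/2 = 6.24 MHz, appears at 0.12 MHz.
16.58 MHz mod fs = 4.1 MHz.
4.1 MHz ≤ fs/2 = 6.24 MHz, appears at 4.1 MHz.
Distinct values: {0.12 MHz, 0.66 MHz, 0.84 MHz, 4.1 MHz}.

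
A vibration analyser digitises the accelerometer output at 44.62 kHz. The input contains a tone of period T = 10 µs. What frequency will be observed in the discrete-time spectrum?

T = 10 µs → f = 1/T = 100 kHz.
100 kHz mod fs = 10.76 kHz.
10.76 kHz ≤ fs/2 = 22.31 kHz, appears at 10.76 kHz.

10.76 kHz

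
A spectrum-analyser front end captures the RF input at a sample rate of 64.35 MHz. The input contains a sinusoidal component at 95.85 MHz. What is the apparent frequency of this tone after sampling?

31.5 MHz

95.85 MHz mod fs = 31.5 MHz.
31.5 MHz ≤ fs/2 = 32.175 MHz, appears at 31.5 MHz.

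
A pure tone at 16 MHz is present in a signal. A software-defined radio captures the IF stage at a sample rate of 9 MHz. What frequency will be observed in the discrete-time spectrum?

2 MHz

16 MHz mod fs = 7 MHz.
7 MHz > fs/2 = 4.5 MHz, folds to fs − 7 MHz = 2 MHz.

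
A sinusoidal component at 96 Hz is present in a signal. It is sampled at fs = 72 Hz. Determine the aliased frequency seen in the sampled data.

24 Hz

96 Hz mod fs = 24 Hz.
24 Hz ≤ fs/2 = 36 Hz, appears at 24 Hz.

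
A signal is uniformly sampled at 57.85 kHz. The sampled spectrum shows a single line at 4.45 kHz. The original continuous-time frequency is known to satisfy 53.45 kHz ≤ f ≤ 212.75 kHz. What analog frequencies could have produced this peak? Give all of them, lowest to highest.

Frequencies that alias to 4.45 kHz are k·fs ± 4.45 kHz for integer k ≥ 0.
k=0: 4.45 kHz.
k=1: 53.4 kHz, 62.3 kHz.
k=2: 111.25 kHz, 120.15 kHz.
k=3: 169.1 kHz, 178 kHz.
k=4: 226.95 kHz, 235.85 kHz.
Within [53.45 kHz, 212.75 kHz]: 62.3 kHz, 111.25 kHz, 120.15 kHz, 169.1 kHz, 178 kHz.

62.3 kHz, 111.25 kHz, 120.15 kHz, 169.1 kHz, 178 kHz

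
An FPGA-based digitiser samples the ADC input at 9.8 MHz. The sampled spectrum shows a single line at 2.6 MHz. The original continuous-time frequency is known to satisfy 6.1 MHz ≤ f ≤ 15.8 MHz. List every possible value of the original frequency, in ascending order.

Frequencies that alias to 2.6 MHz are k·fs ± 2.6 MHz for integer k ≥ 0.
k=0: 2.6 MHz.
k=1: 7.2 MHz, 12.4 MHz.
k=2: 17 MHz, 22.2 MHz.
Within [6.1 MHz, 15.8 MHz]: 7.2 MHz, 12.4 MHz.

7.2 MHz, 12.4 MHz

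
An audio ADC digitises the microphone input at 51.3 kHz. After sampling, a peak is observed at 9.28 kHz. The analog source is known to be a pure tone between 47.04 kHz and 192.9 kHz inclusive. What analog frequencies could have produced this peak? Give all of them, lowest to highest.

Frequencies that alias to 9.28 kHz are k·fs ± 9.28 kHz for integer k ≥ 0.
k=0: 9.28 kHz.
k=1: 42.02 kHz, 60.58 kHz.
k=2: 93.32 kHz, 111.88 kHz.
k=3: 144.62 kHz, 163.18 kHz.
k=4: 195.92 kHz, 214.48 kHz.
Within [47.04 kHz, 192.9 kHz]: 60.58 kHz, 93.32 kHz, 111.88 kHz, 144.62 kHz, 163.18 kHz.

60.58 kHz, 93.32 kHz, 111.88 kHz, 144.62 kHz, 163.18 kHz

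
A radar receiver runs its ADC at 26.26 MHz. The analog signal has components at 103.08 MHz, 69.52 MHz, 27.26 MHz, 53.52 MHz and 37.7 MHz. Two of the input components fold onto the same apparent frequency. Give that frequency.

fs/2 = 13.13 MHz.
103.08 MHz mod fs = 24.3 MHz.
24.3 MHz > fs/2 = 13.13 MHz, folds to fs − 24.3 MHz = 1.96 MHz.
69.52 MHz mod fs = 17 MHz.
17 MHz > fs/2 = 13.13 MHz, folds to fs − 17 MHz = 9.26 MHz.
27.26 MHz mod fs = 1 MHz.
1 MHz ≤ fs/2 = 13.13 MHz, appears at 1 MHz.
53.52 MHz mod fs = 1 MHz.
1 MHz ≤ fs/2 = 13.13 MHz, appears at 1 MHz.
37.7 MHz mod fs = 11.44 MHz.
11.44 MHz ≤ fs/2 = 13.13 MHz, appears at 11.44 MHz.
27.26 MHz and 53.52 MHz both map to 1 MHz.

1 MHz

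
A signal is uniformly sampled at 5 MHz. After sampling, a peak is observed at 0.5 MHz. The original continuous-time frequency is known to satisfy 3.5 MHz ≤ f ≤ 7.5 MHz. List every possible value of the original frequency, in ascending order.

4.5 MHz, 5.5 MHz

Frequencies that alias to 0.5 MHz are k·fs ± 0.5 MHz for integer k ≥ 0.
k=0: 0.5 MHz.
k=1: 4.5 MHz, 5.5 MHz.
k=2: 9.5 MHz, 10.5 MHz.
Within [3.5 MHz, 7.5 MHz]: 4.5 MHz, 5.5 MHz.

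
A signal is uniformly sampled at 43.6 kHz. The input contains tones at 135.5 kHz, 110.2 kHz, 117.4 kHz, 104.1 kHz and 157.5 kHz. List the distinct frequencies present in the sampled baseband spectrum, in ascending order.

4.7 kHz, 13.4 kHz, 16.9 kHz, 20.6 kHz

fs/2 = 21.8 kHz.
135.5 kHz mod fs = 4.7 kHz.
4.7 kHz ≤ fs/2 = 21.8 kHz, appears at 4.7 kHz.
110.2 kHz mod fs = 23 kHz.
23 kHz > fs/2 = 21.8 kHz, folds to fs − 23 kHz = 20.6 kHz.
117.4 kHz mod fs = 30.2 kHz.
30.2 kHz > fs/2 = 21.8 kHz, folds to fs − 30.2 kHz = 13.4 kHz.
104.1 kHz mod fs = 16.9 kHz.
16.9 kHz ≤ fs/2 = 21.8 kHz, appears at 16.9 kHz.
157.5 kHz mod fs = 26.7 kHz.
26.7 kHz > fs/2 = 21.8 kHz, folds to fs − 26.7 kHz = 16.9 kHz.
Distinct values: {4.7 kHz, 13.4 kHz, 16.9 kHz, 20.6 kHz}.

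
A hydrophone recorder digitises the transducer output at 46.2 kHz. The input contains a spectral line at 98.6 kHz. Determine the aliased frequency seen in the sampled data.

6.2 kHz

98.6 kHz mod fs = 6.2 kHz.
6.2 kHz ≤ fs/2 = 23.1 kHz, appears at 6.2 kHz.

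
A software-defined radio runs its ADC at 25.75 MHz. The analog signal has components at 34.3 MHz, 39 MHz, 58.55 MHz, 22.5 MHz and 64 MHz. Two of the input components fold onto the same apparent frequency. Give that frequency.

12.5 MHz

fs/2 = 12.875 MHz.
34.3 MHz mod fs = 8.55 MHz.
8.55 MHz ≤ fs/2 = 12.875 MHz, appears at 8.55 MHz.
39 MHz mod fs = 13.25 MHz.
13.25 MHz > fs/2 = 12.875 MHz, folds to fs − 13.25 MHz = 12.5 MHz.
58.55 MHz mod fs = 7.05 MHz.
7.05 MHz ≤ fs/2 = 12.875 MHz, appears at 7.05 MHz.
22.5 MHz > fs/2 = 12.875 MHz, folds to fs − 22.5 MHz = 3.25 MHz.
64 MHz mod fs = 12.5 MHz.
12.5 MHz ≤ fs/2 = 12.875 MHz, appears at 12.5 MHz.
39 MHz and 64 MHz both map to 12.5 MHz.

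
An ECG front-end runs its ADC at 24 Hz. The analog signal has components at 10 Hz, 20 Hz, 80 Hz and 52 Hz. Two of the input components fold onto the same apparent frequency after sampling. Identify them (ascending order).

fs/2 = 12 Hz.
10 Hz ≤ fs/2 = 12 Hz, passes unchanged.
20 Hz > fs/2 = 12 Hz, folds to fs − 20 Hz = 4 Hz.
80 Hz mod fs = 8 Hz.
8 Hz ≤ fs/2 = 12 Hz, appears at 8 Hz.
52 Hz mod fs = 4 Hz.
4 Hz ≤ fs/2 = 12 Hz, appears at 4 Hz.
20 Hz and 52 Hz both map to 4 Hz.

20 Hz, 52 Hz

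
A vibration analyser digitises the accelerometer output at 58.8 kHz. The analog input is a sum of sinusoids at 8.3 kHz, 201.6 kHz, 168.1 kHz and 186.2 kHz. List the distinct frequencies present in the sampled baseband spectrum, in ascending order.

fs/2 = 29.4 kHz.
8.3 kHz ≤ fs/2 = 29.4 kHz, passes unchanged.
201.6 kHz mod fs = 25.2 kHz.
25.2 kHz ≤ fs/2 = 29.4 kHz, appears at 25.2 kHz.
168.1 kHz mod fs = 50.5 kHz.
50.5 kHz > fs/2 = 29.4 kHz, folds to fs − 50.5 kHz = 8.3 kHz.
186.2 kHz mod fs = 9.8 kHz.
9.8 kHz ≤ fs/2 = 29.4 kHz, appears at 9.8 kHz.
Distinct values: {8.3 kHz, 9.8 kHz, 25.2 kHz}.

8.3 kHz, 9.8 kHz, 25.2 kHz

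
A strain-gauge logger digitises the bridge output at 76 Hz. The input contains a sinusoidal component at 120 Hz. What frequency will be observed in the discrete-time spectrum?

120 Hz mod fs = 44 Hz.
44 Hz > fs/2 = 38 Hz, folds to fs − 44 Hz = 32 Hz.

32 Hz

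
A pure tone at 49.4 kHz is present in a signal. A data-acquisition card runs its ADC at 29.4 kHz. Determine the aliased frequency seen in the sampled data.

9.4 kHz

49.4 kHz mod fs = 20 kHz.
20 kHz > fs/2 = 14.7 kHz, folds to fs − 20 kHz = 9.4 kHz.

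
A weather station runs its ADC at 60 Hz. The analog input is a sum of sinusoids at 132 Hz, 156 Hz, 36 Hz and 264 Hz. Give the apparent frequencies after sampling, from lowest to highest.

fs/2 = 30 Hz.
132 Hz mod fs = 12 Hz.
12 Hz ≤ fs/2 = 30 Hz, appears at 12 Hz.
156 Hz mod fs = 36 Hz.
36 Hz > fs/2 = 30 Hz, folds to fs − 36 Hz = 24 Hz.
36 Hz > fs/2 = 30 Hz, folds to fs − 36 Hz = 24 Hz.
264 Hz mod fs = 24 Hz.
24 Hz ≤ fs/2 = 30 Hz, appears at 24 Hz.
Distinct values: {12 Hz, 24 Hz}.

12 Hz, 24 Hz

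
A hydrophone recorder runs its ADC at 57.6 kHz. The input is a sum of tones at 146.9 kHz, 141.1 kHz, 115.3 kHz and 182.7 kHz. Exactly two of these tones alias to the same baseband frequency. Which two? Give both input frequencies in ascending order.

fs/2 = 28.8 kHz.
146.9 kHz mod fs = 31.7 kHz.
31.7 kHz > fs/2 = 28.8 kHz, folds to fs − 31.7 kHz = 25.9 kHz.
141.1 kHz mod fs = 25.9 kHz.
25.9 kHz ≤ fs/2 = 28.8 kHz, appears at 25.9 kHz.
115.3 kHz mod fs = 0.1 kHz.
0.1 kHz ≤ fs/2 = 28.8 kHz, appears at 0.1 kHz.
182.7 kHz mod fs = 9.9 kHz.
9.9 kHz ≤ fs/2 = 28.8 kHz, appears at 9.9 kHz.
141.1 kHz and 146.9 kHz both map to 25.9 kHz.

141.1 kHz, 146.9 kHz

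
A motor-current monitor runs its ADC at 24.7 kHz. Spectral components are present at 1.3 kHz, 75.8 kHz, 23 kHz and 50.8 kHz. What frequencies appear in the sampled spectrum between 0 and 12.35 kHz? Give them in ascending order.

fs/2 = 12.35 kHz.
1.3 kHz ≤ fs/2 = 12.35 kHz, passes unchanged.
75.8 kHz mod fs = 1.7 kHz.
1.7 kHz ≤ fs/2 = 12.35 kHz, appears at 1.7 kHz.
23 kHz > fs/2 = 12.35 kHz, folds to fs − 23 kHz = 1.7 kHz.
50.8 kHz mod fs = 1.4 kHz.
1.4 kHz ≤ fs/2 = 12.35 kHz, appears at 1.4 kHz.
Distinct values: {1.3 kHz, 1.4 kHz, 1.7 kHz}.

1.3 kHz, 1.4 kHz, 1.7 kHz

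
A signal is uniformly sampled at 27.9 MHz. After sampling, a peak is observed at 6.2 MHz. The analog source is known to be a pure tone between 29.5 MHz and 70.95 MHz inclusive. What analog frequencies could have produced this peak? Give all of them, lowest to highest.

34.1 MHz, 49.6 MHz, 62 MHz

Frequencies that alias to 6.2 MHz are k·fs ± 6.2 MHz for integer k ≥ 0.
k=0: 6.2 MHz.
k=1: 21.7 MHz, 34.1 MHz.
k=2: 49.6 MHz, 62 MHz.
k=3: 77.5 MHz, 89.9 MHz.
Within [29.5 MHz, 70.95 MHz]: 34.1 MHz, 49.6 MHz, 62 MHz.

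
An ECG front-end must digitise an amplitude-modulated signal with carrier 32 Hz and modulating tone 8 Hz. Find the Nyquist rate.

AM sidebands sit at fc ± fm = 24 Hz and 40 Hz.
Highest-frequency component: 40 Hz.
Nyquist rate = 2 × 40 Hz = 80 Hz.

80 Hz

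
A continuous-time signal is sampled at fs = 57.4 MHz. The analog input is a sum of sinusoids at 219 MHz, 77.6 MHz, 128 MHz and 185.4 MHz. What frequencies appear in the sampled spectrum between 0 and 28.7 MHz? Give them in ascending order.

10.6 MHz, 13.2 MHz, 20.2 MHz

fs/2 = 28.7 MHz.
219 MHz mod fs = 46.8 MHz.
46.8 MHz > fs/2 = 28.7 MHz, folds to fs − 46.8 MHz = 10.6 MHz.
77.6 MHz mod fs = 20.2 MHz.
20.2 MHz ≤ fs/2 = 28.7 MHz, appears at 20.2 MHz.
128 MHz mod fs = 13.2 MHz.
13.2 MHz ≤ fs/2 = 28.7 MHz, appears at 13.2 MHz.
185.4 MHz mod fs = 13.2 MHz.
13.2 MHz ≤ fs/2 = 28.7 MHz, appears at 13.2 MHz.
Distinct values: {10.6 MHz, 13.2 MHz, 20.2 MHz}.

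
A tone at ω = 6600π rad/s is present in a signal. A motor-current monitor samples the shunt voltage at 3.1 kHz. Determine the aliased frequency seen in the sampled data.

ω = 6600π rad/s → f = ω/(2π) = 3300 Hz = 3.3 kHz.
3.3 kHz mod fs = 0.2 kHz.
0.2 kHz ≤ fs/2 = 1.55 kHz, appears at 0.2 kHz.

0.2 kHz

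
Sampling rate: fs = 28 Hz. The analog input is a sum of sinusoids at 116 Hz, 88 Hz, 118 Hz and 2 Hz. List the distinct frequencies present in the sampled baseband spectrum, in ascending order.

fs/2 = 14 Hz.
116 Hz mod fs = 4 Hz.
4 Hz ≤ fs/2 = 14 Hz, appears at 4 Hz.
88 Hz mod fs = 4 Hz.
4 Hz ≤ fs/2 = 14 Hz, appears at 4 Hz.
118 Hz mod fs = 6 Hz.
6 Hz ≤ fs/2 = 14 Hz, appears at 6 Hz.
2 Hz ≤ fs/2 = 14 Hz, passes unchanged.
Distinct values: {2 Hz, 4 Hz, 6 Hz}.

2 Hz, 4 Hz, 6 Hz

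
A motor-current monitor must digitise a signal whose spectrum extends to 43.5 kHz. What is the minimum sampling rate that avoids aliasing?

Nyquist rate = 2 × 43.5 kHz = 87 kHz.

87 kHz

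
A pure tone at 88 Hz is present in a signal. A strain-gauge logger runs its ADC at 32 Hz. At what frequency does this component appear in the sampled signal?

88 Hz mod fs = 24 Hz.
24 Hz > fs/2 = 16 Hz, folds to fs − 24 Hz = 8 Hz.

8 Hz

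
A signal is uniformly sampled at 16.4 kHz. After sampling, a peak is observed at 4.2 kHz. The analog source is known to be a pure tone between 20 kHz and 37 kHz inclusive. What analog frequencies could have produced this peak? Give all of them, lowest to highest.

Frequencies that alias to 4.2 kHz are k·fs ± 4.2 kHz for integer k ≥ 0.
k=0: 4.2 kHz.
k=1: 12.2 kHz, 20.6 kHz.
k=2: 28.6 kHz, 37 kHz.
k=3: 45 kHz, 53.4 kHz.
Within [20 kHz, 37 kHz]: 20.6 kHz, 28.6 kHz, 37 kHz.

20.6 kHz, 28.6 kHz, 37 kHz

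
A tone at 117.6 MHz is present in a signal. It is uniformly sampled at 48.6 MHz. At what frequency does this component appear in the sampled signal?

20.4 MHz

117.6 MHz mod fs = 20.4 MHz.
20.4 MHz ≤ fs/2 = 24.3 MHz, appears at 20.4 MHz.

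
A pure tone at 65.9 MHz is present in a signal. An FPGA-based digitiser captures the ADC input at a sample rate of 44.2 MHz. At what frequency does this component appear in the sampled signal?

65.9 MHz mod fs = 21.7 MHz.
21.7 MHz ≤ fs/2 = 22.1 MHz, appears at 21.7 MHz.

21.7 MHz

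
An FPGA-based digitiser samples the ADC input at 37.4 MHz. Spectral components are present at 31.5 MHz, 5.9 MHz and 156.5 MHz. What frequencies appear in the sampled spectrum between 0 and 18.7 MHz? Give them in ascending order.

5.9 MHz, 6.9 MHz

fs/2 = 18.7 MHz.
31.5 MHz > fs/2 = 18.7 MHz, folds to fs − 31.5 MHz = 5.9 MHz.
5.9 MHz ≤ fs/2 = 18.7 MHz, passes unchanged.
156.5 MHz mod fs = 6.9 MHz.
6.9 MHz ≤ fs/2 = 18.7 MHz, appears at 6.9 MHz.
Distinct values: {5.9 MHz, 6.9 MHz}.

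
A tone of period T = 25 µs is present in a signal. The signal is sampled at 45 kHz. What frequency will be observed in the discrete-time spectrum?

T = 25 µs → f = 1/T = 40 kHz.
40 kHz > fs/2 = 22.5 kHz, folds to fs − 40 kHz = 5 kHz.

5 kHz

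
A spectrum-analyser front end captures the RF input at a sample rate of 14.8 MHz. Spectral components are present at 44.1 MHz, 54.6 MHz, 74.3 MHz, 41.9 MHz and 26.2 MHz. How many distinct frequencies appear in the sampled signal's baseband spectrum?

4

fs/2 = 7.4 MHz.
44.1 MHz mod fs = 14.5 MHz.
14.5 MHz > fs/2 = 7.4 MHz, folds to fs − 14.5 MHz = 0.3 MHz.
54.6 MHz mod fs = 10.2 MHz.
10.2 MHz > fs/2 = 7.4 MHz, folds to fs − 10.2 MHz = 4.6 MHz.
74.3 MHz mod fs = 0.3 MHz.
0.3 MHz ≤ fs/2 = 7.4 MHz, appears at 0.3 MHz.
41.9 MHz mod fs = 12.3 MHz.
12.3 MHz > fs/2 = 7.4 MHz, folds to fs − 12.3 MHz = 2.5 MHz.
26.2 MHz mod fs = 11.4 MHz.
11.4 MHz > fs/2 = 7.4 MHz, folds to fs − 11.4 MHz = 3.4 MHz.
Distinct values: {0.3 MHz, 2.5 MHz, 3.4 MHz, 4.6 MHz} → 4.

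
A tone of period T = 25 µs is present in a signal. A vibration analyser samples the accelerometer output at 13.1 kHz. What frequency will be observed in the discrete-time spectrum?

T = 25 µs → f = 1/T = 40 kHz.
40 kHz mod fs = 0.7 kHz.
0.7 kHz ≤ fs/2 = 6.55 kHz, appears at 0.7 kHz.

0.7 kHz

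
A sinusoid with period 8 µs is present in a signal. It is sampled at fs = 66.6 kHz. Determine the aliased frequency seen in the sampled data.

T = 8 µs → f = 1/T = 125 kHz.
125 kHz mod fs = 58.4 kHz.
58.4 kHz > fs/2 = 33.3 kHz, folds to fs − 58.4 kHz = 8.2 kHz.

8.2 kHz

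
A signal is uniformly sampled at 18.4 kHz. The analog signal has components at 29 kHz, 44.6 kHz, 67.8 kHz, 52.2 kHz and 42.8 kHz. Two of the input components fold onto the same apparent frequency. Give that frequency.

fs/2 = 9.2 kHz.
29 kHz mod fs = 10.6 kHz.
10.6 kHz > fs/2 = 9.2 kHz, folds to fs − 10.6 kHz = 7.8 kHz.
44.6 kHz mod fs = 7.8 kHz.
7.8 kHz ≤ fs/2 = 9.2 kHz, appears at 7.8 kHz.
67.8 kHz mod fs = 12.6 kHz.
12.6 kHz > fs/2 = 9.2 kHz, folds to fs − 12.6 kHz = 5.8 kHz.
52.2 kHz mod fs = 15.4 kHz.
15.4 kHz > fs/2 = 9.2 kHz, folds to fs − 15.4 kHz = 3 kHz.
42.8 kHz mod fs = 6 kHz.
6 kHz ≤ fs/2 = 9.2 kHz, appears at 6 kHz.
29 kHz and 44.6 kHz both map to 7.8 kHz.

7.8 kHz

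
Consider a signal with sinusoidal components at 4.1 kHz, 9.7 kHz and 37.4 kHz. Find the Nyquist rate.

74.8 kHz

Highest-frequency component: 37.4 kHz.
Nyquist rate = 2 × 37.4 kHz = 74.8 kHz.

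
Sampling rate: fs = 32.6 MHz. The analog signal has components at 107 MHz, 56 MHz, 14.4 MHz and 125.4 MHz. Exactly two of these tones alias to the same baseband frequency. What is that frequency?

9.2 MHz

fs/2 = 16.3 MHz.
107 MHz mod fs = 9.2 MHz.
9.2 MHz ≤ fs/2 = 16.3 MHz, appears at 9.2 MHz.
56 MHz mod fs = 23.4 MHz.
23.4 MHz > fs/2 = 16.3 MHz, folds to fs − 23.4 MHz = 9.2 MHz.
14.4 MHz ≤ fs/2 = 16.3 MHz, passes unchanged.
125.4 MHz mod fs = 27.6 MHz.
27.6 MHz > fs/2 = 16.3 MHz, folds to fs − 27.6 MHz = 5 MHz.
56 MHz and 107 MHz both map to 9.2 MHz.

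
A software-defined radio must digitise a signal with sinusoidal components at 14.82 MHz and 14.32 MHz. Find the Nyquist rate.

29.64 MHz

Highest-frequency component: 14.82 MHz.
Nyquist rate = 2 × 14.82 MHz = 29.64 MHz.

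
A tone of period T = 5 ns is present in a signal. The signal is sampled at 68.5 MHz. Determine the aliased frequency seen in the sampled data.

5.5 MHz

T = 5 ns → f = 1/T = 200 MHz.
200 MHz mod fs = 63 MHz.
63 MHz > fs/2 = 34.25 MHz, folds to fs − 63 MHz = 5.5 MHz.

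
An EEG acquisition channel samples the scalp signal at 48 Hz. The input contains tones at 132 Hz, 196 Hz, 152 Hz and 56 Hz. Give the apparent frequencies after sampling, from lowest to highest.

fs/2 = 24 Hz.
132 Hz mod fs = 36 Hz.
36 Hz > fs/2 = 24 Hz, folds to fs − 36 Hz = 12 Hz.
196 Hz mod fs = 4 Hz.
4 Hz ≤ fs/2 = 24 Hz, appears at 4 Hz.
152 Hz mod fs = 8 Hz.
8 Hz ≤ fs/2 = 24 Hz, appears at 8 Hz.
56 Hz mod fs = 8 Hz.
8 Hz ≤ fs/2 = 24 Hz, appears at 8 Hz.
Distinct values: {4 Hz, 8 Hz, 12 Hz}.

4 Hz, 8 Hz, 12 Hz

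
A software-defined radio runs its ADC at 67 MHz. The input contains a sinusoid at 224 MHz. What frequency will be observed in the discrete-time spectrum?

224 MHz mod fs = 23 MHz.
23 MHz ≤ fs/2 = 33.5 MHz, appears at 23 MHz.

23 MHz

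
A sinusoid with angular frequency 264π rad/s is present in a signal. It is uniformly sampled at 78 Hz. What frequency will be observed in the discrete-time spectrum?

ω = 264π rad/s → f = ω/(2π) = 132 Hz.
132 Hz mod fs = 54 Hz.
54 Hz > fs/2 = 39 Hz, folds to fs − 54 Hz = 24 Hz.

24 Hz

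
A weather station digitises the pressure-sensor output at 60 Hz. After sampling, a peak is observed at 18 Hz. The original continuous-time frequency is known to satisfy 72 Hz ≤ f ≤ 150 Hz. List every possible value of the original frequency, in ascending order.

78 Hz, 102 Hz, 138 Hz

Frequencies that alias to 18 Hz are k·fs ± 18 Hz for integer k ≥ 0.
k=0: 18 Hz.
k=1: 42 Hz, 78 Hz.
k=2: 102 Hz, 138 Hz.
k=3: 162 Hz, 198 Hz.
Within [72 Hz, 150 Hz]: 78 Hz, 102 Hz, 138 Hz.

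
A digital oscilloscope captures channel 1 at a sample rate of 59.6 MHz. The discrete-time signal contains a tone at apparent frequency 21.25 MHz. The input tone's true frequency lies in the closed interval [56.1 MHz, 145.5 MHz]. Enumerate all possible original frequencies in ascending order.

Frequencies that alias to 21.25 MHz are k·fs ± 21.25 MHz for integer k ≥ 0.
k=0: 21.25 MHz.
k=1: 38.35 MHz, 80.85 MHz.
k=2: 97.95 MHz, 140.45 MHz.
k=3: 157.55 MHz, 200.05 MHz.
Within [56.1 MHz, 145.5 MHz]: 80.85 MHz, 97.95 MHz, 140.45 MHz.

80.85 MHz, 97.95 MHz, 140.45 MHz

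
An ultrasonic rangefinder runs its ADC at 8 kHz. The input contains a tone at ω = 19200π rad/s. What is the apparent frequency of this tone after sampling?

1.6 kHz

ω = 19200π rad/s → f = ω/(2π) = 9600 Hz = 9.6 kHz.
9.6 kHz mod fs = 1.6 kHz.
1.6 kHz ≤ fs/2 = 4 kHz, appears at 1.6 kHz.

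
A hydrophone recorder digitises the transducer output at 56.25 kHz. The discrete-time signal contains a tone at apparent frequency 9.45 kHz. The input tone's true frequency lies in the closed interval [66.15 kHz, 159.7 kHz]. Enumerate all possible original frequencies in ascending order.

103.05 kHz, 121.95 kHz, 159.3 kHz

Frequencies that alias to 9.45 kHz are k·fs ± 9.45 kHz for integer k ≥ 0.
k=0: 9.45 kHz.
k=1: 46.8 kHz, 65.7 kHz.
k=2: 103.05 kHz, 121.95 kHz.
k=3: 159.3 kHz, 178.2 kHz.
k=4: 215.55 kHz, 234.45 kHz.
Within [66.15 kHz, 159.7 kHz]: 103.05 kHz, 121.95 kHz, 159.3 kHz.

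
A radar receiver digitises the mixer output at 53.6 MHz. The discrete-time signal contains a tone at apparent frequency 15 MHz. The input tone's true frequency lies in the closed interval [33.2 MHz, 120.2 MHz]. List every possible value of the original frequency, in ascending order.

Frequencies that alias to 15 MHz are k·fs ± 15 MHz for integer k ≥ 0.
k=0: 15 MHz.
k=1: 38.6 MHz, 68.6 MHz.
k=2: 92.2 MHz, 122.2 MHz.
k=3: 145.8 MHz, 175.8 MHz.
Within [33.2 MHz, 120.2 MHz]: 38.6 MHz, 68.6 MHz, 92.2 MHz.

38.6 MHz, 68.6 MHz, 92.2 MHz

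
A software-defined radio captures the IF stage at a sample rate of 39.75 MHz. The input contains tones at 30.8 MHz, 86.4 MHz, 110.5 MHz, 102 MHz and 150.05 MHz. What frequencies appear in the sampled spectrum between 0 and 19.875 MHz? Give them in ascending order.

6.9 MHz, 8.75 MHz, 8.95 MHz, 17.25 MHz

fs/2 = 19.875 MHz.
30.8 MHz > fs/2 = 19.875 MHz, folds to fs − 30.8 MHz = 8.95 MHz.
86.4 MHz mod fs = 6.9 MHz.
6.9 MHz ≤ fs/2 = 19.875 MHz, appears at 6.9 MHz.
110.5 MHz mod fs = 31 MHz.
31 MHz > fs/2 = 19.875 MHz, folds to fs − 31 MHz = 8.75 MHz.
102 MHz mod fs = 22.5 MHz.
22.5 MHz > fs/2 = 19.875 MHz, folds to fs − 22.5 MHz = 17.25 MHz.
150.05 MHz mod fs = 30.8 MHz.
30.8 MHz > fs/2 = 19.875 MHz, folds to fs − 30.8 MHz = 8.95 MHz.
Distinct values: {6.9 MHz, 8.75 MHz, 8.95 MHz, 17.25 MHz}.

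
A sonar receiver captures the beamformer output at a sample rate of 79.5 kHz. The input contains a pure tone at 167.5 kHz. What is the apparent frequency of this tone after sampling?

8.5 kHz

167.5 kHz mod fs = 8.5 kHz.
8.5 kHz ≤ fs/2 = 39.75 kHz, appears at 8.5 kHz.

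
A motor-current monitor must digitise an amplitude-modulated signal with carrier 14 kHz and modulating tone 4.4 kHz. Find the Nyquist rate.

AM sidebands sit at fc ± fm = 9.6 kHz and 18.4 kHz.
Highest-frequency component: 18.4 kHz.
Nyquist rate = 2 × 18.4 kHz = 36.8 kHz.

36.8 kHz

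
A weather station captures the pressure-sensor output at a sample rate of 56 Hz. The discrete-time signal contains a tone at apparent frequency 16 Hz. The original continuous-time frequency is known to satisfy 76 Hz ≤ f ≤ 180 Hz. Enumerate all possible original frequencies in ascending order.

Frequencies that alias to 16 Hz are k·fs ± 16 Hz for integer k ≥ 0.
k=0: 16 Hz.
k=1: 40 Hz, 72 Hz.
k=2: 96 Hz, 128 Hz.
k=3: 152 Hz, 184 Hz.
k=4: 208 Hz, 240 Hz.
Within [76 Hz, 180 Hz]: 96 Hz, 128 Hz, 152 Hz.

96 Hz, 128 Hz, 152 Hz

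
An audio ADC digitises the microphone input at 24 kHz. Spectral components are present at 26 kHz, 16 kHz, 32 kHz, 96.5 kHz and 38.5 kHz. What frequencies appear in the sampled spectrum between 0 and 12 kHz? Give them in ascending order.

fs/2 = 12 kHz.
26 kHz mod fs = 2 kHz.
2 kHz ≤ fs/2 = 12 kHz, appears at 2 kHz.
16 kHz > fs/2 = 12 kHz, folds to fs − 16 kHz = 8 kHz.
32 kHz mod fs = 8 kHz.
8 kHz ≤ fs/2 = 12 kHz, appears at 8 kHz.
96.5 kHz mod fs = 0.5 kHz.
0.5 kHz ≤ fs/2 = 12 kHz, appears at 0.5 kHz.
38.5 kHz mod fs = 14.5 kHz.
14.5 kHz > fs/2 = 12 kHz, folds to fs − 14.5 kHz = 9.5 kHz.
Distinct values: {0.5 kHz, 2 kHz, 8 kHz, 9.5 kHz}.

0.5 kHz, 2 kHz, 8 kHz, 9.5 kHz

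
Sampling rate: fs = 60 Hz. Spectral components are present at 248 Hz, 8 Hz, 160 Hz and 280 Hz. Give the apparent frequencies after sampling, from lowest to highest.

fs/2 = 30 Hz.
248 Hz mod fs = 8 Hz.
8 Hz ≤ fs/2 = 30 Hz, appears at 8 Hz.
8 Hz ≤ fs/2 = 30 Hz, passes unchanged.
160 Hz mod fs = 40 Hz.
40 Hz > fs/2 = 30 Hz, folds to fs − 40 Hz = 20 Hz.
280 Hz mod fs = 40 Hz.
40 Hz > fs/2 = 30 Hz, folds to fs − 40 Hz = 20 Hz.
Distinct values: {8 Hz, 20 Hz}.

8 Hz, 20 Hz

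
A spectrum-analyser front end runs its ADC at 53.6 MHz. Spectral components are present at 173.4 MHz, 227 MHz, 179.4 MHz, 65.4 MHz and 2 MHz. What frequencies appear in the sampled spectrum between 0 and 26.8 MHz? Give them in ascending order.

2 MHz, 11.8 MHz, 12.6 MHz, 18.6 MHz

fs/2 = 26.8 MHz.
173.4 MHz mod fs = 12.6 MHz.
12.6 MHz ≤ fs/2 = 26.8 MHz, appears at 12.6 MHz.
227 MHz mod fs = 12.6 MHz.
12.6 MHz ≤ fs/2 = 26.8 MHz, appears at 12.6 MHz.
179.4 MHz mod fs = 18.6 MHz.
18.6 MHz ≤ fs/2 = 26.8 MHz, appears at 18.6 MHz.
65.4 MHz mod fs = 11.8 MHz.
11.8 MHz ≤ fs/2 = 26.8 MHz, appears at 11.8 MHz.
2 MHz ≤ fs/2 = 26.8 MHz, passes unchanged.
Distinct values: {2 MHz, 11.8 MHz, 12.6 MHz, 18.6 MHz}.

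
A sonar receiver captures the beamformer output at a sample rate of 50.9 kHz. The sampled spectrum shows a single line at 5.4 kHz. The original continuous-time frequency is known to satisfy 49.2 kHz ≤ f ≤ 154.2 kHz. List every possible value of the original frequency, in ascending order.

56.3 kHz, 96.4 kHz, 107.2 kHz, 147.3 kHz

Frequencies that alias to 5.4 kHz are k·fs ± 5.4 kHz for integer k ≥ 0.
k=0: 5.4 kHz.
k=1: 45.5 kHz, 56.3 kHz.
k=2: 96.4 kHz, 107.2 kHz.
k=3: 147.3 kHz, 158.1 kHz.
k=4: 198.2 kHz, 209 kHz.
Within [49.2 kHz, 154.2 kHz]: 56.3 kHz, 96.4 kHz, 107.2 kHz, 147.3 kHz.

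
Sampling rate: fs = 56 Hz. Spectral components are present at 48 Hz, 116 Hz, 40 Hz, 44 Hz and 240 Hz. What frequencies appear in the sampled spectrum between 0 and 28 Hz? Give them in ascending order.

4 Hz, 8 Hz, 12 Hz, 16 Hz

fs/2 = 28 Hz.
48 Hz > fs/2 = 28 Hz, folds to fs − 48 Hz = 8 Hz.
116 Hz mod fs = 4 Hz.
4 Hz ≤ fs/2 = 28 Hz, appears at 4 Hz.
40 Hz > fs/2 = 28 Hz, folds to fs − 40 Hz = 16 Hz.
44 Hz > fs/2 = 28 Hz, folds to fs − 44 Hz = 12 Hz.
240 Hz mod fs = 16 Hz.
16 Hz ≤ fs/2 = 28 Hz, appears at 16 Hz.
Distinct values: {4 Hz, 8 Hz, 12 Hz, 16 Hz}.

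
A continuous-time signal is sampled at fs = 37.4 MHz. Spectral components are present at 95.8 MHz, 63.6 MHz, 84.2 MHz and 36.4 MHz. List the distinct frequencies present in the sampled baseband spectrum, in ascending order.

1 MHz, 9.4 MHz, 11.2 MHz, 16.4 MHz

fs/2 = 18.7 MHz.
95.8 MHz mod fs = 21 MHz.
21 MHz > fs/2 = 18.7 MHz, folds to fs − 21 MHz = 16.4 MHz.
63.6 MHz mod fs = 26.2 MHz.
26.2 MHz > fs/2 = 18.7 MHz, folds to fs − 26.2 MHz = 11.2 MHz.
84.2 MHz mod fs = 9.4 MHz.
9.4 MHz ≤ fs/2 = 18.7 MHz, appears at 9.4 MHz.
36.4 MHz > fs/2 = 18.7 MHz, folds to fs − 36.4 MHz = 1 MHz.
Distinct values: {1 MHz, 9.4 MHz, 11.2 MHz, 16.4 MHz}.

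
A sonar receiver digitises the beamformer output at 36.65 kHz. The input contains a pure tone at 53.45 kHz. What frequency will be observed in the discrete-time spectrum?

53.45 kHz mod fs = 16.8 kHz.
16.8 kHz ≤ fs/2 = 18.325 kHz, appears at 16.8 kHz.

16.8 kHz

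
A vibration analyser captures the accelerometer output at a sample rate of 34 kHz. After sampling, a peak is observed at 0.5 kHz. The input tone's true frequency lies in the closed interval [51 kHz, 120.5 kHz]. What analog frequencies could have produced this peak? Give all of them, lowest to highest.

Frequencies that alias to 0.5 kHz are k·fs ± 0.5 kHz for integer k ≥ 0.
k=0: 0.5 kHz.
k=1: 33.5 kHz, 34.5 kHz.
k=2: 67.5 kHz, 68.5 kHz.
k=3: 101.5 kHz, 102.5 kHz.
k=4: 135.5 kHz, 136.5 kHz.
Within [51 kHz, 120.5 kHz]: 67.5 kHz, 68.5 kHz, 101.5 kHz, 102.5 kHz.

67.5 kHz, 68.5 kHz, 101.5 kHz, 102.5 kHz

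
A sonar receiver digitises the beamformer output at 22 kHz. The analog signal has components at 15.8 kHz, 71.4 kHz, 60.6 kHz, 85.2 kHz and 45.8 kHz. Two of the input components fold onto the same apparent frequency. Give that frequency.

fs/2 = 11 kHz.
15.8 kHz > fs/2 = 11 kHz, folds to fs − 15.8 kHz = 6.2 kHz.
71.4 kHz mod fs = 5.4 kHz.
5.4 kHz ≤ fs/2 = 11 kHz, appears at 5.4 kHz.
60.6 kHz mod fs = 16.6 kHz.
16.6 kHz > fs/2 = 11 kHz, folds to fs − 16.6 kHz = 5.4 kHz.
85.2 kHz mod fs = 19.2 kHz.
19.2 kHz > fs/2 = 11 kHz, folds to fs − 19.2 kHz = 2.8 kHz.
45.8 kHz mod fs = 1.8 kHz.
1.8 kHz ≤ fs/2 = 11 kHz, appears at 1.8 kHz.
60.6 kHz and 71.4 kHz both map to 5.4 kHz.

5.4 kHz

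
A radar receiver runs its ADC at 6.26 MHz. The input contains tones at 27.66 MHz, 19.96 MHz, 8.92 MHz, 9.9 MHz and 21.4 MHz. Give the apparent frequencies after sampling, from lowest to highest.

fs/2 = 3.13 MHz.
27.66 MHz mod fs = 2.62 MHz.
2.62 MHz ≤ fs/2 = 3.13 MHz, appears at 2.62 MHz.
19.96 MHz mod fs = 1.18 MHz.
1.18 MHz ≤ fs/2 = 3.13 MHz, appears at 1.18 MHz.
8.92 MHz mod fs = 2.66 MHz.
2.66 MHz ≤ fs/2 = 3.13 MHz, appears at 2.66 MHz.
9.9 MHz mod fs = 3.64 MHz.
3.64 MHz > fs/2 = 3.13 MHz, folds to fs − 3.64 MHz = 2.62 MHz.
21.4 MHz mod fs = 2.62 MHz.
2.62 MHz ≤ fs/2 = 3.13 MHz, appears at 2.62 MHz.
Distinct values: {1.18 MHz, 2.62 MHz, 2.66 MHz}.

1.18 MHz, 2.62 MHz, 2.66 MHz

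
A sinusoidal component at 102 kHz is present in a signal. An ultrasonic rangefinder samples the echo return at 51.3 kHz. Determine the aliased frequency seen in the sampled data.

0.6 kHz

102 kHz mod fs = 50.7 kHz.
50.7 kHz > fs/2 = 25.65 kHz, folds to fs − 50.7 kHz = 0.6 kHz.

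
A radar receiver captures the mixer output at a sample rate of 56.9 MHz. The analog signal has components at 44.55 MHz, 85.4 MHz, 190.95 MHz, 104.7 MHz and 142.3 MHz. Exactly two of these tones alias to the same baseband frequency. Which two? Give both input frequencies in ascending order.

fs/2 = 28.45 MHz.
44.55 MHz > fs/2 = 28.45 MHz, folds to fs − 44.55 MHz = 12.35 MHz.
85.4 MHz mod fs = 28.5 MHz.
28.5 MHz > fs/2 = 28.45 MHz, folds to fs − 28.5 MHz = 28.4 MHz.
190.95 MHz mod fs = 20.25 MHz.
20.25 MHz ≤ fs/2 = 28.45 MHz, appears at 20.25 MHz.
104.7 MHz mod fs = 47.8 MHz.
47.8 MHz > fs/2 = 28.45 MHz, folds to fs − 47.8 MHz = 9.1 MHz.
142.3 MHz mod fs = 28.5 MHz.
28.5 MHz > fs/2 = 28.45 MHz, folds to fs − 28.5 MHz = 28.4 MHz.
85.4 MHz and 142.3 MHz both map to 28.4 MHz.

85.4 MHz, 142.3 MHz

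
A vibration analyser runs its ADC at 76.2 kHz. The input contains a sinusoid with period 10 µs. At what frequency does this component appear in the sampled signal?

23.8 kHz

T = 10 µs → f = 1/T = 100 kHz.
100 kHz mod fs = 23.8 kHz.
23.8 kHz ≤ fs/2 = 38.1 kHz, appears at 23.8 kHz.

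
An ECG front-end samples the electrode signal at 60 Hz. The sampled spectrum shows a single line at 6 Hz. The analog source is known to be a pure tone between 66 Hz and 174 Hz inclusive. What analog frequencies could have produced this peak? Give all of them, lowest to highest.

Frequencies that alias to 6 Hz are k·fs ± 6 Hz for integer k ≥ 0.
k=0: 6 Hz.
k=1: 54 Hz, 66 Hz.
k=2: 114 Hz, 126 Hz.
k=3: 174 Hz, 186 Hz.
k=4: 234 Hz, 246 Hz.
Within [66 Hz, 174 Hz]: 66 Hz, 114 Hz, 126 Hz, 174 Hz.

66 Hz, 114 Hz, 126 Hz, 174 Hz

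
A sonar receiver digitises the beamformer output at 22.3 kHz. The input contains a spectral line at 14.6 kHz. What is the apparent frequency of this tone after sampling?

7.7 kHz

14.6 kHz > fs/2 = 11.15 kHz, folds to fs − 14.6 kHz = 7.7 kHz.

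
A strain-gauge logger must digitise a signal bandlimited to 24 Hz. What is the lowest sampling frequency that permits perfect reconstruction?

Nyquist rate = 2 × 24 Hz = 48 Hz.

48 Hz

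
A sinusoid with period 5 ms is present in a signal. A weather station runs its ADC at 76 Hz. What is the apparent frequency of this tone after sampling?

T = 5 ms → f = 1/T = 200 Hz.
200 Hz mod fs = 48 Hz.
48 Hz > fs/2 = 38 Hz, folds to fs − 48 Hz = 28 Hz.

28 Hz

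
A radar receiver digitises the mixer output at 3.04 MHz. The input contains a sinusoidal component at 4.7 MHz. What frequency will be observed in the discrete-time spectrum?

1.38 MHz

4.7 MHz mod fs = 1.66 MHz.
1.66 MHz > fs/2 = 1.52 MHz, folds to fs − 1.66 MHz = 1.38 MHz.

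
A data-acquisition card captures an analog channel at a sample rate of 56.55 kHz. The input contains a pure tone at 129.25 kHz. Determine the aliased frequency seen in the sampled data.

16.15 kHz

129.25 kHz mod fs = 16.15 kHz.
16.15 kHz ≤ fs/2 = 28.275 kHz, appears at 16.15 kHz.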